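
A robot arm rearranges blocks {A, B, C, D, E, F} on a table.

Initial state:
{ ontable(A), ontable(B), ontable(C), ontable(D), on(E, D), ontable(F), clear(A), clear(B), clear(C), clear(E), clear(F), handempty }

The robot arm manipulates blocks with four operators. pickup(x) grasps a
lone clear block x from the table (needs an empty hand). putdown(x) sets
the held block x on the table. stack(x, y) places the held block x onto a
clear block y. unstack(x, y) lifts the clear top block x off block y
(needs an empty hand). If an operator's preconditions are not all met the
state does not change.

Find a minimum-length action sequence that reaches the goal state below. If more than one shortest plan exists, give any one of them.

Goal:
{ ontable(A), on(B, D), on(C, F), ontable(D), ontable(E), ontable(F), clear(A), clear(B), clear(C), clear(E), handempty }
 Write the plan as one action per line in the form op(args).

unstack(E, D)
putdown(E)
pickup(B)
stack(B, D)
pickup(C)
stack(C, F)

step 1 (unstack(E, D)): towers=[A; B; C; D; F] holding=E
step 2 (putdown(E)): towers=[A; B; C; D; E; F] holding=-
step 3 (pickup(B)): towers=[A; C; D; E; F] holding=B
step 4 (stack(B, D)): towers=[A; C; D/B; E; F] holding=-
step 5 (pickup(C)): towers=[A; D/B; E; F] holding=C
step 6 (stack(C, F)): towers=[A; D/B; E; F/C] holding=-
goal check: towers=[A; D/B; E; F/C] holding=- — reached (length 6, optimal by BFS)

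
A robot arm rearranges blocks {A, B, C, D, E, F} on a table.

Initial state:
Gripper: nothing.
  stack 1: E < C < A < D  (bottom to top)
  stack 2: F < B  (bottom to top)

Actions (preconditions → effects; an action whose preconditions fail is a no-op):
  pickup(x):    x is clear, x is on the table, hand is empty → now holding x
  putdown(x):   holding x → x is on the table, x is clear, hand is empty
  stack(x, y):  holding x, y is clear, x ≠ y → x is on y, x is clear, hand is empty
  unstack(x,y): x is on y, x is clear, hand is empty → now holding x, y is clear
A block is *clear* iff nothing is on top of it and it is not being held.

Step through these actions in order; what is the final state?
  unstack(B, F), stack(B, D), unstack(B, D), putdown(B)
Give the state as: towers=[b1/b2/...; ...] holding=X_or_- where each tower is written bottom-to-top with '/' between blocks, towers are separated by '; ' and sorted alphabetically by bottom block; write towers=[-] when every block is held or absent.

towers=[B; E/C/A/D; F] holding=-

step 1 (unstack(B, F)): towers=[E/C/A/D; F] holding=B
step 2 (stack(B, D)): towers=[E/C/A/D/B; F] holding=-
step 3 (unstack(B, D)): towers=[E/C/A/D; F] holding=B
step 4 (putdown(B)): towers=[B; E/C/A/D; F] holding=-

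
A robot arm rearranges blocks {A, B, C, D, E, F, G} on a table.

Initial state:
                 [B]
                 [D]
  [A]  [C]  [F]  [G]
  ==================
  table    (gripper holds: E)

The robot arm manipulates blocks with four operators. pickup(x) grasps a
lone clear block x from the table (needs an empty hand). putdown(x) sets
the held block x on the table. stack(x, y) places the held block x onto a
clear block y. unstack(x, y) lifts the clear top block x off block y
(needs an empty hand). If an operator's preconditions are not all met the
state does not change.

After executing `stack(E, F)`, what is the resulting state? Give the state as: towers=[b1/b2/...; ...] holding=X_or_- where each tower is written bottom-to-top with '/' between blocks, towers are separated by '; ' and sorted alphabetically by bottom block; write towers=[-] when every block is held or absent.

before: towers=[A; C; F; G/D/B] holding=E
pre[stack(E, F)]: holding(E) ✓, clear(F) ✓, E≠F ✓
all met → apply stack(E, F)
after:  towers=[A; C; F/E; G/D/B] holding=-

towers=[A; C; F/E; G/D/B] holding=-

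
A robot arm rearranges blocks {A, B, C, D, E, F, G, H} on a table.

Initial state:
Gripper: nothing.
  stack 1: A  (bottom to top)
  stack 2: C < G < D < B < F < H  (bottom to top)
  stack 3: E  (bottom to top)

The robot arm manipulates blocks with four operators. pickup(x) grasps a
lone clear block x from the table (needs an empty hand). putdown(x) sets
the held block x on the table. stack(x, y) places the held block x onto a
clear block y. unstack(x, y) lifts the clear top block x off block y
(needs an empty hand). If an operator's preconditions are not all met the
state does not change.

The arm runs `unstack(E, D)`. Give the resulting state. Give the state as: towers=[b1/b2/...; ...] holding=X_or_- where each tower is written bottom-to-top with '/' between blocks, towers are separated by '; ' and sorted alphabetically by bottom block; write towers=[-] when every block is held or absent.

towers=[A; C/G/D/B/F/H; E] holding=-

before: towers=[A; C/G/D/B/F/H; E] holding=-
pre[unstack(E, D)]: on(E,D) no, clear(E) yes, handempty yes
on(E,D) unmet → unstack(E, D) is a no-op
after:  towers=[A; C/G/D/B/F/H; E] holding=-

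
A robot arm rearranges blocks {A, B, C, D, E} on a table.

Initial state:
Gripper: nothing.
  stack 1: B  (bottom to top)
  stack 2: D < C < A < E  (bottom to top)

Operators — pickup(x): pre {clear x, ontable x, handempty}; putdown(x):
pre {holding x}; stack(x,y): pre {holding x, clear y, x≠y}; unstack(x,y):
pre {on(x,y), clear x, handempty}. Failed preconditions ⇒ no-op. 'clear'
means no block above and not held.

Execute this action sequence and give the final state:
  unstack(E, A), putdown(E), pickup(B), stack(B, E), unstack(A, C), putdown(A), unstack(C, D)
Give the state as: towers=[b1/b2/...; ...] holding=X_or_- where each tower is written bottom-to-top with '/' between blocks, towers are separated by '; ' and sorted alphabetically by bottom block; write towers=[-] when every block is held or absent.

towers=[A; D; E/B] holding=C

step 1 (unstack(E, A)): towers=[B; D/C/A] holding=E
step 2 (putdown(E)): towers=[B; D/C/A; E] holding=-
step 3 (pickup(B)): towers=[D/C/A; E] holding=B
step 4 (stack(B, E)): towers=[D/C/A; E/B] holding=-
step 5 (unstack(A, C)): towers=[D/C; E/B] holding=A
step 6 (putdown(A)): towers=[A; D/C; E/B] holding=-
step 7 (unstack(C, D)): towers=[A; D; E/B] holding=C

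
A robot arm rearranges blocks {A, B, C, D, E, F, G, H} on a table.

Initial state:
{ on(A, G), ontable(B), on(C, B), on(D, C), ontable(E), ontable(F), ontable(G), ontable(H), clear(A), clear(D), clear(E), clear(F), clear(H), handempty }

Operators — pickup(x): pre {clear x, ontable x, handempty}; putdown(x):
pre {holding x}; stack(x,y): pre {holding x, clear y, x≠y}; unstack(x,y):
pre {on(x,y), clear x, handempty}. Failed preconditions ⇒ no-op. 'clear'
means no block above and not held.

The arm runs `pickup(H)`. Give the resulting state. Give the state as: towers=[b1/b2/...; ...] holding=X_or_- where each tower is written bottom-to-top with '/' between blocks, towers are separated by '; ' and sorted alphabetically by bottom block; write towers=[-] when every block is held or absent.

towers=[B/C/D; E; F; G/A] holding=H

before: towers=[B/C/D; E; F; G/A; H] holding=-
pre[pickup(H)]: clear(H) ok, ontable(H) ok, handempty ok
all met → apply pickup(H)
after:  towers=[B/C/D; E; F; G/A] holding=H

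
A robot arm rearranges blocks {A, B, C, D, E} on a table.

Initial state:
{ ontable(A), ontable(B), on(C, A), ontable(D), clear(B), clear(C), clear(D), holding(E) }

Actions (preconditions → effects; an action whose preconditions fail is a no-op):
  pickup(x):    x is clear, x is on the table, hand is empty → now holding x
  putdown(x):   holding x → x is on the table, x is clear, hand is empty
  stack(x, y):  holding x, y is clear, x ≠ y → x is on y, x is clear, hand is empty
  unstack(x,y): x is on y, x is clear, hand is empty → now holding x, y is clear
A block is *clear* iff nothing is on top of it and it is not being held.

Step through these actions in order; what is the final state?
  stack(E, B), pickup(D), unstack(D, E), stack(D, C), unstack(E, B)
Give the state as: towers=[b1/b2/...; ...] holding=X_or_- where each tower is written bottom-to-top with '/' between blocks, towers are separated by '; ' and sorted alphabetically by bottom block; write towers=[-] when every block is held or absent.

step 1 (stack(E, B)): towers=[A/C; B/E; D] holding=-
step 2 (pickup(D)): towers=[A/C; B/E] holding=D
step 3 (unstack(D, E)) [no-op]: towers=[A/C; B/E] holding=D
step 4 (stack(D, C)): towers=[A/C/D; B/E] holding=-
step 5 (unstack(E, B)): towers=[A/C/D; B] holding=E

towers=[A/C/D; B] holding=E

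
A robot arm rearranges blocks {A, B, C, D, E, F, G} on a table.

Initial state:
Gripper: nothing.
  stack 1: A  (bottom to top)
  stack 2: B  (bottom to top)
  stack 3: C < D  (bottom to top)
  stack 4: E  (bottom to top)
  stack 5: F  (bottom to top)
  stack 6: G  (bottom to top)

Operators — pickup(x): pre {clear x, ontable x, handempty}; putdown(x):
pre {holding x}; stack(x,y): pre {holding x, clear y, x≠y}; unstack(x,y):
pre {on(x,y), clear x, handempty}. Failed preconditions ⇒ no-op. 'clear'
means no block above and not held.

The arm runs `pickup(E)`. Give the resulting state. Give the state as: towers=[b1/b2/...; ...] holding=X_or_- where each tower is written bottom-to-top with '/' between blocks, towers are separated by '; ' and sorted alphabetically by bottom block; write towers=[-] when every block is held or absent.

before: towers=[A; B; C/D; E; F; G] holding=-
pre[pickup(E)]: clear(E) yes, ontable(E) yes, handempty yes
all met → apply pickup(E)
after:  towers=[A; B; C/D; F; G] holding=E

towers=[A; B; C/D; F; G] holding=E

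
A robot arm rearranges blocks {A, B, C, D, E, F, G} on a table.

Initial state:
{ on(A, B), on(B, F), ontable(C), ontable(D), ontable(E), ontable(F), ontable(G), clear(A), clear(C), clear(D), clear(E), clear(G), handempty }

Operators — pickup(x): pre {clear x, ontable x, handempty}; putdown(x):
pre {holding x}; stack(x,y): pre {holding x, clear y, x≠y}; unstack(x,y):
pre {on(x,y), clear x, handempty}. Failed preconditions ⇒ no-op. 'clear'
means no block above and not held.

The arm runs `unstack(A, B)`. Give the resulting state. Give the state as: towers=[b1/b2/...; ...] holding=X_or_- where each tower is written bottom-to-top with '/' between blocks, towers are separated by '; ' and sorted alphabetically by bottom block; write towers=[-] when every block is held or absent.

towers=[C; D; E; F/B; G] holding=A

before: towers=[C; D; E; F/B/A; G] holding=-
pre[unstack(A, B)]: on(A,B) ok, clear(A) ok, handempty ok
all met → apply unstack(A, B)
after:  towers=[C; D; E; F/B; G] holding=A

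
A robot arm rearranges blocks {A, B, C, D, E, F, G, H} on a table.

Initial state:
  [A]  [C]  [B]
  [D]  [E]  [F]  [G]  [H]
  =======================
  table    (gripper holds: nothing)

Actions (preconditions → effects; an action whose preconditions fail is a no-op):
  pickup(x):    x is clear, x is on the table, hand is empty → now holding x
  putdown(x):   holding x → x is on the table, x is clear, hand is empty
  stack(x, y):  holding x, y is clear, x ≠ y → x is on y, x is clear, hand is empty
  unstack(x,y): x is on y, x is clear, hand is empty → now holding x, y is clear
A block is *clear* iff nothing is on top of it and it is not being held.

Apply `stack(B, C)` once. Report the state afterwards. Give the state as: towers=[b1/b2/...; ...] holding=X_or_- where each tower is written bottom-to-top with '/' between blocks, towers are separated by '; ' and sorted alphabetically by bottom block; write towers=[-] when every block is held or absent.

towers=[D/A; E/C; F/B; G; H] holding=-

before: towers=[D/A; E/C; F/B; G; H] holding=-
pre[stack(B, C)]: holding(B) ✗, clear(C) ✓, B≠C ✓
holding(B) unmet → stack(B, C) is a no-op
after:  towers=[D/A; E/C; F/B; G; H] holding=-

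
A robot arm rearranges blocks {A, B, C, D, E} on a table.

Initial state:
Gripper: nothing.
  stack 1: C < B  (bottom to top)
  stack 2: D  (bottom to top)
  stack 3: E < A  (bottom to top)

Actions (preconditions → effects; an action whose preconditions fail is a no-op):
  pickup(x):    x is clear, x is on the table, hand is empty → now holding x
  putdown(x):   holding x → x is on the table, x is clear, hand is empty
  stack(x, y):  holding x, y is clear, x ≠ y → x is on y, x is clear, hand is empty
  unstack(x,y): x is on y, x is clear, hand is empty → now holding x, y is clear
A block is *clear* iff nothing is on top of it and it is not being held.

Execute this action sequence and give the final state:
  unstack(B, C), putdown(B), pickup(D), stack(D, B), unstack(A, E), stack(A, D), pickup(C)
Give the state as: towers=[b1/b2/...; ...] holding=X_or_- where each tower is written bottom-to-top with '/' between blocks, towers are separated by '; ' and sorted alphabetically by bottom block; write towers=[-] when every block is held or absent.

step 1 (unstack(B, C)): towers=[C; D; E/A] holding=B
step 2 (putdown(B)): towers=[B; C; D; E/A] holding=-
step 3 (pickup(D)): towers=[B; C; E/A] holding=D
step 4 (stack(D, B)): towers=[B/D; C; E/A] holding=-
step 5 (unstack(A, E)): towers=[B/D; C; E] holding=A
step 6 (stack(A, D)): towers=[B/D/A; C; E] holding=-
step 7 (pickup(C)): towers=[B/D/A; E] holding=C

towers=[B/D/A; E] holding=C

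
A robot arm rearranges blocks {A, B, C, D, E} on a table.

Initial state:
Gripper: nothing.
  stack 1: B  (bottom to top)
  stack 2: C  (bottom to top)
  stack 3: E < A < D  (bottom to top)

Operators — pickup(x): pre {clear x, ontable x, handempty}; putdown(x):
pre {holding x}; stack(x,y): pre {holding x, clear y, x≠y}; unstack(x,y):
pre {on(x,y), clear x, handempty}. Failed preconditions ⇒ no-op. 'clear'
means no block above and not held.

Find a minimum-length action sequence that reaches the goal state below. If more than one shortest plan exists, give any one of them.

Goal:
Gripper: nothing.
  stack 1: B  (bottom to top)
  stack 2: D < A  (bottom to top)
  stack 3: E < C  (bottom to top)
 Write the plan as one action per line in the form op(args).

step 1 (unstack(D, A)): towers=[B; C; E/A] holding=D
step 2 (putdown(D)): towers=[B; C; D; E/A] holding=-
step 3 (unstack(A, E)): towers=[B; C; D; E] holding=A
step 4 (stack(A, D)): towers=[B; C; D/A; E] holding=-
step 5 (pickup(C)): towers=[B; D/A; E] holding=C
step 6 (stack(C, E)): towers=[B; D/A; E/C] holding=-
goal check: towers=[B; D/A; E/C] holding=- — reached (length 6, optimal by BFS)

unstack(D, A)
putdown(D)
unstack(A, E)
stack(A, D)
pickup(C)
stack(C, E)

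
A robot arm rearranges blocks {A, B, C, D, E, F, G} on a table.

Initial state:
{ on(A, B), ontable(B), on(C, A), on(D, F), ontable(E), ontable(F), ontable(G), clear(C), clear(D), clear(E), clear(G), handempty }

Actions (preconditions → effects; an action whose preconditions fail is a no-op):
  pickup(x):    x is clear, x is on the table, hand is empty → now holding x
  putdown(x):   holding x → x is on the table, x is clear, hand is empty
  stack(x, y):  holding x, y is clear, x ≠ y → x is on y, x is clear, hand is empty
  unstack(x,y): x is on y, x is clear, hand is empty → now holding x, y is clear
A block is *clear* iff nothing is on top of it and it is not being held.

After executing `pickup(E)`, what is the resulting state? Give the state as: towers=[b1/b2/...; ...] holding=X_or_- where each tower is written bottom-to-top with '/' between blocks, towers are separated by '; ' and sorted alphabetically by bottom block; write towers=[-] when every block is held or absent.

towers=[B/A/C; F/D; G] holding=E

before: towers=[B/A/C; E; F/D; G] holding=-
pre[pickup(E)]: clear(E) ok, ontable(E) ok, handempty ok
all met → apply pickup(E)
after:  towers=[B/A/C; F/D; G] holding=E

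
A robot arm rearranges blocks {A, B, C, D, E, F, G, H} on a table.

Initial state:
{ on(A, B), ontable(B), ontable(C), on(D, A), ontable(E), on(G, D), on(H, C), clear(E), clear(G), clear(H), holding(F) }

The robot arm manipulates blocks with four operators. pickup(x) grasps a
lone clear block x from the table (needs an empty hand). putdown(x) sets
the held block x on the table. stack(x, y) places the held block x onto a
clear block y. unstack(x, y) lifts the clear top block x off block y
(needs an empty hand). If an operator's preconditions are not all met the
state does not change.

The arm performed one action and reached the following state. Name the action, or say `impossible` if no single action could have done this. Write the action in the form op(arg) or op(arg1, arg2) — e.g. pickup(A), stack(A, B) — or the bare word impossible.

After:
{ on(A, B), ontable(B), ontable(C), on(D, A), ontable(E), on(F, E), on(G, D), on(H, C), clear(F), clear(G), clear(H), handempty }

stack(F, E)

target: towers=[B/A/D/G; C/H; E/F] holding=-
        putdown(F) → towers=[B/A/D/G; C/H; E; F] holding=-
       stack(F, G) → towers=[B/A/D/G/F; C/H; E] holding=-
       stack(F, E) → towers=[B/A/D/G; C/H; E/F] holding=-  ← match
       stack(F, H) → towers=[B/A/D/G; C/H/F; E] holding=-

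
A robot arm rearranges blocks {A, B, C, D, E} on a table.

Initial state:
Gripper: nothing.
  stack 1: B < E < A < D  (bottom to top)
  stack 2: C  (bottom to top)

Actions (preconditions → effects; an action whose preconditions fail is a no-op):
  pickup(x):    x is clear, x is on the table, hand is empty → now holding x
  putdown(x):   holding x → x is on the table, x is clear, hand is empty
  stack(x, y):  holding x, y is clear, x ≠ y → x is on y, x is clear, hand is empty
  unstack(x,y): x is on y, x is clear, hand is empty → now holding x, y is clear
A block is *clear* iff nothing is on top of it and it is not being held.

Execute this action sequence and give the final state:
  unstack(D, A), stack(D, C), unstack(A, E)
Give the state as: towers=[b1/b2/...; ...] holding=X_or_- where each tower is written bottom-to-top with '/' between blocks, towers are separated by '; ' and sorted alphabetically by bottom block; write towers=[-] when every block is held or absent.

towers=[B/E; C/D] holding=A

step 1 (unstack(D, A)): towers=[B/E/A; C] holding=D
step 2 (stack(D, C)): towers=[B/E/A; C/D] holding=-
step 3 (unstack(A, E)): towers=[B/E; C/D] holding=A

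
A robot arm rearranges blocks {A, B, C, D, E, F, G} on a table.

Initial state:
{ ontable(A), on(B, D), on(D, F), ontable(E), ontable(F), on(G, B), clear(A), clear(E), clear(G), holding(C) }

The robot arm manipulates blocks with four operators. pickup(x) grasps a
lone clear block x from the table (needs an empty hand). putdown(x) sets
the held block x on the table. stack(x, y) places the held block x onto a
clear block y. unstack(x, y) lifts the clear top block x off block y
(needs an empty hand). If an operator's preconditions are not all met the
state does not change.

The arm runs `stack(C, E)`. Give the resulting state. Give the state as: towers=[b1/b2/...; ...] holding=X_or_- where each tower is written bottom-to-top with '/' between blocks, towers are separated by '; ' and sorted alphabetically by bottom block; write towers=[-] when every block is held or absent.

before: towers=[A; E; F/D/B/G] holding=C
pre[stack(C, E)]: holding(C) ✓, clear(E) ✓, C≠E ✓
all met → apply stack(C, E)
after:  towers=[A; E/C; F/D/B/G] holding=-

towers=[A; E/C; F/D/B/G] holding=-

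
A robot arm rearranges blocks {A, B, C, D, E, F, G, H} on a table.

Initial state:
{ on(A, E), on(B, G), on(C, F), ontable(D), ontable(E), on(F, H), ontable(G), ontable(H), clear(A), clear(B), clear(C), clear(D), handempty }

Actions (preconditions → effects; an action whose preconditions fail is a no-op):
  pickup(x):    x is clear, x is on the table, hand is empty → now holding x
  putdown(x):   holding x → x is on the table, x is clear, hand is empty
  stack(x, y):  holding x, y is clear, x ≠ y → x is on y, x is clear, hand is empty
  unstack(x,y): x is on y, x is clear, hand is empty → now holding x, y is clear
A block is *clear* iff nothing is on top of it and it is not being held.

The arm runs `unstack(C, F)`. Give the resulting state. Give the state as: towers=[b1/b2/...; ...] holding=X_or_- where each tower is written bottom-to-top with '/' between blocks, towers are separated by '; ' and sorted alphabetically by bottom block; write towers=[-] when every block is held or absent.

before: towers=[D; E/A; G/B; H/F/C] holding=-
pre[unstack(C, F)]: on(C,F) ✓, clear(C) ✓, handempty ✓
all met → apply unstack(C, F)
after:  towers=[D; E/A; G/B; H/F] holding=C

towers=[D; E/A; G/B; H/F] holding=C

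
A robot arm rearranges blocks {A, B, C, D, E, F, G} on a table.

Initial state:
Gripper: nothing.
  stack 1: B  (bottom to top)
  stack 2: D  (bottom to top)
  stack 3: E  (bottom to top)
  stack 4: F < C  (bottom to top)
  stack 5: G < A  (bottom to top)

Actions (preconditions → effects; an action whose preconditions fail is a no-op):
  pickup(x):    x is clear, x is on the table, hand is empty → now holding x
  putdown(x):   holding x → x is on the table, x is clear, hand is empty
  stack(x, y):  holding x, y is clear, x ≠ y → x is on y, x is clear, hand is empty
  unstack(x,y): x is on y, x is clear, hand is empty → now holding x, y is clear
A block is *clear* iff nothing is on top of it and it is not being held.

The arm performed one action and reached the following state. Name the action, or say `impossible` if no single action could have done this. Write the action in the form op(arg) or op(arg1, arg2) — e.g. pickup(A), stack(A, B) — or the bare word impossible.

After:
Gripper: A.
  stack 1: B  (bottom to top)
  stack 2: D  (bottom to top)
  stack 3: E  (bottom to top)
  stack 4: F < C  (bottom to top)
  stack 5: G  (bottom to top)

target: towers=[B; D; E; F/C; G] holding=A
         pickup(B) → towers=[D; E; F/C; G/A] holding=B
         pickup(D) → towers=[B; E; F/C; G/A] holding=D
     unstack(A, G) → towers=[B; D; E; F/C; G] holding=A  ← match
         pickup(E) → towers=[B; D; F/C; G/A] holding=E
     unstack(C, F) → towers=[B; D; E; F; G/A] holding=C

unstack(A, G)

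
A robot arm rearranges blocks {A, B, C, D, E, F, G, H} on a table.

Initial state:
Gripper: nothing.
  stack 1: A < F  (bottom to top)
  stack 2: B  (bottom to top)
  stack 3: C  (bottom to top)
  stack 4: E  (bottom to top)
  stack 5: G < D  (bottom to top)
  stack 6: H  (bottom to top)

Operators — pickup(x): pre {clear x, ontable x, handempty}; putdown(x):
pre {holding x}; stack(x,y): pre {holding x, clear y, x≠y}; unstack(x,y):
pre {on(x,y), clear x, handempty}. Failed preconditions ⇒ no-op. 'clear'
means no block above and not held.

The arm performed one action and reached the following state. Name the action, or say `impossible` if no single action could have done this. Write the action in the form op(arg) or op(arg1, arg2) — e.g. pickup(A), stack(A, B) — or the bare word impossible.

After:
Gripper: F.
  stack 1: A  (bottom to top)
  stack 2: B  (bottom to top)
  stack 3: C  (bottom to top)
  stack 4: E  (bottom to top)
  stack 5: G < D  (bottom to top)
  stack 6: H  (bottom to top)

target: towers=[A; B; C; E; G/D; H] holding=F
         pickup(E) → towers=[A/F; B; C; G/D; H] holding=E
         pickup(H) → towers=[A/F; B; C; E; G/D] holding=H
         pickup(B) → towers=[A/F; C; E; G/D; H] holding=B
     unstack(F, A) → towers=[A; B; C; E; G/D; H] holding=F  ← match
     unstack(D, G) → towers=[A/F; B; C; E; G; H] holding=D
         pickup(C) → towers=[A/F; B; E; G/D; H] holding=C

unstack(F, A)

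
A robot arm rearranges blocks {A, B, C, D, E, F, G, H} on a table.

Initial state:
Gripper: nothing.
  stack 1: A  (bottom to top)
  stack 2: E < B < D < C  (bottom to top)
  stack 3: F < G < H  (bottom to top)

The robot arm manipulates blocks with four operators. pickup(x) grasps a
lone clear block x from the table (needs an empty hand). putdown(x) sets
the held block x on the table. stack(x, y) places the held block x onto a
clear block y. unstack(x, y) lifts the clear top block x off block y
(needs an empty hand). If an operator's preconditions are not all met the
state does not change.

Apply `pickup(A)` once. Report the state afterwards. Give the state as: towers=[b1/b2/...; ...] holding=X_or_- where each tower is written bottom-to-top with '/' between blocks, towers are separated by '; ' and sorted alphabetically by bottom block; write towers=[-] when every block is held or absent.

towers=[E/B/D/C; F/G/H] holding=A

before: towers=[A; E/B/D/C; F/G/H] holding=-
pre[pickup(A)]: clear(A) ✓, ontable(A) ✓, handempty ✓
all met → apply pickup(A)
after:  towers=[E/B/D/C; F/G/H] holding=A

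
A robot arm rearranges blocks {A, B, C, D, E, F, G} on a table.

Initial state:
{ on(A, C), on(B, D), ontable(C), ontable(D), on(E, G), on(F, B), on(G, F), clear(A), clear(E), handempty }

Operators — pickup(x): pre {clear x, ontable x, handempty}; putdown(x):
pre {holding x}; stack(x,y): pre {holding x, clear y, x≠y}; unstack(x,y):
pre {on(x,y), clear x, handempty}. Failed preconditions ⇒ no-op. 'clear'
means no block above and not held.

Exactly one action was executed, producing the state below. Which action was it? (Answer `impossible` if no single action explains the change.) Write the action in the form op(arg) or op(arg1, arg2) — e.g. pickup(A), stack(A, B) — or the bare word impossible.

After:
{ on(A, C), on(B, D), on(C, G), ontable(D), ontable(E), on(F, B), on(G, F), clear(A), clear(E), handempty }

target: towers=[D/B/F/G/C/A; E] holding=-
     unstack(A, C) → towers=[C; D/B/F/G/E] holding=A
     unstack(E, G) → towers=[C/A; D/B/F/G] holding=E
none of the 2 applicable actions match → impossible

impossible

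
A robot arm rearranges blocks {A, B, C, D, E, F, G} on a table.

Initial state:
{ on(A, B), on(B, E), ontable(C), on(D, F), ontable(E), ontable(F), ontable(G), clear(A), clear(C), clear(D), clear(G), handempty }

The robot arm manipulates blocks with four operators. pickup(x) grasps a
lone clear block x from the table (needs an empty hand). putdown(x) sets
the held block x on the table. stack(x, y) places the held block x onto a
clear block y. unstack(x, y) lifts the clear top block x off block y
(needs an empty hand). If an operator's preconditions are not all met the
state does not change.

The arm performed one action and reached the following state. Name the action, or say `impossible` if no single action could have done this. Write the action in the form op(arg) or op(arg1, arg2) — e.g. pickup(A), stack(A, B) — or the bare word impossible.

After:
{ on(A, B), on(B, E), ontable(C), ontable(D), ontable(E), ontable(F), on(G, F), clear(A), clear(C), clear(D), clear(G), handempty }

impossible

target: towers=[C; D; E/B/A; F/G] holding=-
         pickup(G) → towers=[C; E/B/A; F/D] holding=G
     unstack(D, F) → towers=[C; E/B/A; F; G] holding=D
     unstack(A, B) → towers=[C; E/B; F/D; G] holding=A
         pickup(C) → towers=[E/B/A; F/D; G] holding=C
none of the 4 applicable actions match → impossible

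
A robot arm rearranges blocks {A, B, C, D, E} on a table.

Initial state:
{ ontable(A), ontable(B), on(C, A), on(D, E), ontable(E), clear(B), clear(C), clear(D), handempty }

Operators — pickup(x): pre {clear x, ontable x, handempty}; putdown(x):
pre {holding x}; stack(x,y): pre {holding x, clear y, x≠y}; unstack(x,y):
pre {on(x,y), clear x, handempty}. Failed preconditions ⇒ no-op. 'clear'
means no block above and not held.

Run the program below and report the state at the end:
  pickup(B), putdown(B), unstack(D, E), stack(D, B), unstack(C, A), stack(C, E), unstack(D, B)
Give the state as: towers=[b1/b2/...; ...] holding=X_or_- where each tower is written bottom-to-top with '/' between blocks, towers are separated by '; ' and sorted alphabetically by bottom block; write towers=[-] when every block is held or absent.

towers=[A; B; E/C] holding=D

step 1 (pickup(B)): towers=[A/C; E/D] holding=B
step 2 (putdown(B)): towers=[A/C; B; E/D] holding=-
step 3 (unstack(D, E)): towers=[A/C; B; E] holding=D
step 4 (stack(D, B)): towers=[A/C; B/D; E] holding=-
step 5 (unstack(C, A)): towers=[A; B/D; E] holding=C
step 6 (stack(C, E)): towers=[A; B/D; E/C] holding=-
step 7 (unstack(D, B)): towers=[A; B; E/C] holding=D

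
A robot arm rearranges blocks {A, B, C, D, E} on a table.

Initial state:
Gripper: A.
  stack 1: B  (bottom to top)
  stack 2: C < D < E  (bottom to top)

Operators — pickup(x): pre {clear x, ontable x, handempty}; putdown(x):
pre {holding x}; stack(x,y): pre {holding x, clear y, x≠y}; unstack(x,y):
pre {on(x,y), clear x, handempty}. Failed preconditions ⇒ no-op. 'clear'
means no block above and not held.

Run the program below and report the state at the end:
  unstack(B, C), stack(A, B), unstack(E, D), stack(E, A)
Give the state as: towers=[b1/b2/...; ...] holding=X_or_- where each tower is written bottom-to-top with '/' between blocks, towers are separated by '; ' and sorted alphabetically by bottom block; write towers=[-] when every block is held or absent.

towers=[B/A/E; C/D] holding=-

step 1 (unstack(B, C)) [no-op]: towers=[B; C/D/E] holding=A
step 2 (stack(A, B)): towers=[B/A; C/D/E] holding=-
step 3 (unstack(E, D)): towers=[B/A; C/D] holding=E
step 4 (stack(E, A)): towers=[B/A/E; C/D] holding=-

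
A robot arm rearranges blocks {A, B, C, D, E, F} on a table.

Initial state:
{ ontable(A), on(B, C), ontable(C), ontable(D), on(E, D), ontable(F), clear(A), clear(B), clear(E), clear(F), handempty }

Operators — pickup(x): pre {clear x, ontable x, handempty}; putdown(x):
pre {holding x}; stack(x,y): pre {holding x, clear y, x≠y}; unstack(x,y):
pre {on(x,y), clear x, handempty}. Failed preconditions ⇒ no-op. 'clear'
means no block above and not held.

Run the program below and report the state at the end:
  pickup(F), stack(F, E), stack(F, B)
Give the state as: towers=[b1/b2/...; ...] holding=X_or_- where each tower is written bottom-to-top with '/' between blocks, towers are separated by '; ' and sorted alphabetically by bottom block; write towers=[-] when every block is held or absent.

towers=[A; C/B; D/E/F] holding=-

step 1 (pickup(F)): towers=[A; C/B; D/E] holding=F
step 2 (stack(F, E)): towers=[A; C/B; D/E/F] holding=-
step 3 (stack(F, B)) [no-op]: towers=[A; C/B; D/E/F] holding=-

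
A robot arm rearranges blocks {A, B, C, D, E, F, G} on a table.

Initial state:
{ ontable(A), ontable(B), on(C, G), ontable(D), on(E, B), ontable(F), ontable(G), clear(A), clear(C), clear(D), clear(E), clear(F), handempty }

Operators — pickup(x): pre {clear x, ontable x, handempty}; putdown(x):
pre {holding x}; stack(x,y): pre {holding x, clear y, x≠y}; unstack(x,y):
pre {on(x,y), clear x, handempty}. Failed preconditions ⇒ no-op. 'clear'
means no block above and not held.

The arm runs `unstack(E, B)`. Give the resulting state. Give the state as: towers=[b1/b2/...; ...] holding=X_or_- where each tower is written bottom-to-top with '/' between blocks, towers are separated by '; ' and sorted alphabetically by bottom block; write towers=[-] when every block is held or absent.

towers=[A; B; D; F; G/C] holding=E

before: towers=[A; B/E; D; F; G/C] holding=-
pre[unstack(E, B)]: on(E,B) yes, clear(E) yes, handempty yes
all met → apply unstack(E, B)
after:  towers=[A; B; D; F; G/C] holding=E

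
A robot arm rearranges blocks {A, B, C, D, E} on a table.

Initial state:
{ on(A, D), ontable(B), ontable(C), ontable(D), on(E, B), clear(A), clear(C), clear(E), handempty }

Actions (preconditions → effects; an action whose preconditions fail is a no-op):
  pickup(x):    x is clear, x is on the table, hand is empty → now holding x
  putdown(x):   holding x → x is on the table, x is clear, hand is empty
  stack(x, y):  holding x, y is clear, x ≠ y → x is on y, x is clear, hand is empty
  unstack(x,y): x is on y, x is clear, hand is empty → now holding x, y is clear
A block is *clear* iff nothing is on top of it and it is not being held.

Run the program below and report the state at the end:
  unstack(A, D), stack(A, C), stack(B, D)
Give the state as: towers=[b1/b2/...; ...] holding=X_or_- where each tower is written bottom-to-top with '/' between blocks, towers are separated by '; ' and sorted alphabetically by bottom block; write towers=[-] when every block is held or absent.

step 1 (unstack(A, D)): towers=[B/E; C; D] holding=A
step 2 (stack(A, C)): towers=[B/E; C/A; D] holding=-
step 3 (stack(B, D)) [no-op]: towers=[B/E; C/A; D] holding=-

towers=[B/E; C/A; D] holding=-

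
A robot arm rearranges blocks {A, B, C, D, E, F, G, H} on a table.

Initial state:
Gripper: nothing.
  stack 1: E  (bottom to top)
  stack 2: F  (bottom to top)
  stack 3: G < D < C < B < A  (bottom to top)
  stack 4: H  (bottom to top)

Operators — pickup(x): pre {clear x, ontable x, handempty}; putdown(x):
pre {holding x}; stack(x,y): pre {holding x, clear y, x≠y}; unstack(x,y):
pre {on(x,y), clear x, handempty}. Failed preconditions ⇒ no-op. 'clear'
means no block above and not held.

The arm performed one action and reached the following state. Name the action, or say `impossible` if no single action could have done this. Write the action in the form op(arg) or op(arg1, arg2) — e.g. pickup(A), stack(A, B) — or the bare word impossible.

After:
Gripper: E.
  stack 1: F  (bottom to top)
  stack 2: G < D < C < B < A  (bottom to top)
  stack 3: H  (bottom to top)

target: towers=[F; G/D/C/B/A; H] holding=E
     unstack(A, B) → towers=[E; F; G/D/C/B; H] holding=A
         pickup(E) → towers=[F; G/D/C/B/A; H] holding=E  ← match
         pickup(H) → towers=[E; F; G/D/C/B/A] holding=H
         pickup(F) → towers=[E; G/D/C/B/A; H] holding=F

pickup(E)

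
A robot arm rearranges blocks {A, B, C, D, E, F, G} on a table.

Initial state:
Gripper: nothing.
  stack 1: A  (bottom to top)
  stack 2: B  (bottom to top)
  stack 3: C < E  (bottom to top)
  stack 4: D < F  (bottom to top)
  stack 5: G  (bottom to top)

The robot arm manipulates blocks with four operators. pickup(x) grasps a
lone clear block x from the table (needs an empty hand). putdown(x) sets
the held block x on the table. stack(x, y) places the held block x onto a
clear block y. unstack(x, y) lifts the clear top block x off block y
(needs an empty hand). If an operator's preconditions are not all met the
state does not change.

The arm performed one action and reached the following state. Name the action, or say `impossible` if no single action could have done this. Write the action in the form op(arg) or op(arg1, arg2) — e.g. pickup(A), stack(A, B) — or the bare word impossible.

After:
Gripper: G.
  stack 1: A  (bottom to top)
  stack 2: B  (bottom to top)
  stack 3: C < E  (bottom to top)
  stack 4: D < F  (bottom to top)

pickup(G)

target: towers=[A; B; C/E; D/F] holding=G
         pickup(B) → towers=[A; C/E; D/F; G] holding=B
     unstack(F, D) → towers=[A; B; C/E; D; G] holding=F
         pickup(G) → towers=[A; B; C/E; D/F] holding=G  ← match
         pickup(A) → towers=[B; C/E; D/F; G] holding=A
     unstack(E, C) → towers=[A; B; C; D/F; G] holding=E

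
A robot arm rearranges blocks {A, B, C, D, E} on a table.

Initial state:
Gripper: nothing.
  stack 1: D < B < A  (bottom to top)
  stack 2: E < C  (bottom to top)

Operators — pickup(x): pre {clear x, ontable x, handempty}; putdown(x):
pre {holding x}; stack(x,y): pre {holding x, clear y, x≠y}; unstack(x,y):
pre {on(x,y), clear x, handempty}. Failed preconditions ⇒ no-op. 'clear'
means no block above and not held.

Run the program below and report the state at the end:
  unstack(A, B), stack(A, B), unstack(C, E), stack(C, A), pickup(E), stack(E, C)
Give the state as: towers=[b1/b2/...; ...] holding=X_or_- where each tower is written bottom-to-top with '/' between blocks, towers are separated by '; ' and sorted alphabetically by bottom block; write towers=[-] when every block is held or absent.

towers=[D/B/A/C/E] holding=-

step 1 (unstack(A, B)): towers=[D/B; E/C] holding=A
step 2 (stack(A, B)): towers=[D/B/A; E/C] holding=-
step 3 (unstack(C, E)): towers=[D/B/A; E] holding=C
step 4 (stack(C, A)): towers=[D/B/A/C; E] holding=-
step 5 (pickup(E)): towers=[D/B/A/C] holding=E
step 6 (stack(E, C)): towers=[D/B/A/C/E] holding=-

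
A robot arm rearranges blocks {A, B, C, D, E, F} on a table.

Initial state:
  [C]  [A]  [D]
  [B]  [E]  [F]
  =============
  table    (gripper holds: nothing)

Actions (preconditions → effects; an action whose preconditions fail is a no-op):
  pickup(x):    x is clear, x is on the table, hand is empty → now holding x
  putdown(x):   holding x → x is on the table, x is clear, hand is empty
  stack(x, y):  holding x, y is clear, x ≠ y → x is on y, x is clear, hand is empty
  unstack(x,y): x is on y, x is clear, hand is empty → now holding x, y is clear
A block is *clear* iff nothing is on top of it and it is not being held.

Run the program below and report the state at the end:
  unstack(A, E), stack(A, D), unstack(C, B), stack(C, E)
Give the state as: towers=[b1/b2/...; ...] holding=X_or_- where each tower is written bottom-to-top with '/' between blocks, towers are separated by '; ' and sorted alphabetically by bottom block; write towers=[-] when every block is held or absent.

step 1 (unstack(A, E)): towers=[B/C; E; F/D] holding=A
step 2 (stack(A, D)): towers=[B/C; E; F/D/A] holding=-
step 3 (unstack(C, B)): towers=[B; E; F/D/A] holding=C
step 4 (stack(C, E)): towers=[B; E/C; F/D/A] holding=-

towers=[B; E/C; F/D/A] holding=-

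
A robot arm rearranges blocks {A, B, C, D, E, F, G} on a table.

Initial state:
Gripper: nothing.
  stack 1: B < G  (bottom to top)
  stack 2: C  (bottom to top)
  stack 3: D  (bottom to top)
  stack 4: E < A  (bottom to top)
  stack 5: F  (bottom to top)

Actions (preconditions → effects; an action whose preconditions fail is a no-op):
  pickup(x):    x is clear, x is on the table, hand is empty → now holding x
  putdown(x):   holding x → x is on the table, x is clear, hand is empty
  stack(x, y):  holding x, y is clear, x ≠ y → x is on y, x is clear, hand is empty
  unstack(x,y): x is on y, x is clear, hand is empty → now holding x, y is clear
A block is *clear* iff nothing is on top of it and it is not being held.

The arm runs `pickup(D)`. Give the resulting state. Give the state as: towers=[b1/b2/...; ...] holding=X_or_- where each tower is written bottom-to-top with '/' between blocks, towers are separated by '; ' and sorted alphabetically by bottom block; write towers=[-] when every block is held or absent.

towers=[B/G; C; E/A; F] holding=D

before: towers=[B/G; C; D; E/A; F] holding=-
pre[pickup(D)]: clear(D) ok, ontable(D) ok, handempty ok
all met → apply pickup(D)
after:  towers=[B/G; C; E/A; F] holding=D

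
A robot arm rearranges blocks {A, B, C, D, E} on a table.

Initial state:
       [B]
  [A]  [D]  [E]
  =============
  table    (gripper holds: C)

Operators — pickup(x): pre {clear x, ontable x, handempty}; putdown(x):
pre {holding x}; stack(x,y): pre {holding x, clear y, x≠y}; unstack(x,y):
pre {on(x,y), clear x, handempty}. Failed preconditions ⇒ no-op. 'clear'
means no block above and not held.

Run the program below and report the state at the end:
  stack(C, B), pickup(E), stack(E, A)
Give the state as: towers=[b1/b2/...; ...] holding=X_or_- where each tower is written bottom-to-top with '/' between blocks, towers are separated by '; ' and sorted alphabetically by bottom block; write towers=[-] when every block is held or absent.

step 1 (stack(C, B)): towers=[A; D/B/C; E] holding=-
step 2 (pickup(E)): towers=[A; D/B/C] holding=E
step 3 (stack(E, A)): towers=[A/E; D/B/C] holding=-

towers=[A/E; D/B/C] holding=-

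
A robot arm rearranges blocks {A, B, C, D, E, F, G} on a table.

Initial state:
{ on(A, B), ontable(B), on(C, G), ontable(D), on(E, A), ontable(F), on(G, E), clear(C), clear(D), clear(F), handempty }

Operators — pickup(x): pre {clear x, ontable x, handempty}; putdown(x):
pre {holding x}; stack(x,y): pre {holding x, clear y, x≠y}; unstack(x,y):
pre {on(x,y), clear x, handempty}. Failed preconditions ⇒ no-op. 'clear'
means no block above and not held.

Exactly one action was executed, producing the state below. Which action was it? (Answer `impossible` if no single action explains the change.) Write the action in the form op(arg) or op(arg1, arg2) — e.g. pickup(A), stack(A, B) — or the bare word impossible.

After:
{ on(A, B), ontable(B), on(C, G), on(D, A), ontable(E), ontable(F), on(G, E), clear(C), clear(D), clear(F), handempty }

target: towers=[B/A/D; E/G/C; F] holding=-
         pickup(F) → towers=[B/A/E/G/C; D] holding=F
         pickup(D) → towers=[B/A/E/G/C; F] holding=D
     unstack(C, G) → towers=[B/A/E/G; D; F] holding=C
none of the 3 applicable actions match → impossible

impossible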